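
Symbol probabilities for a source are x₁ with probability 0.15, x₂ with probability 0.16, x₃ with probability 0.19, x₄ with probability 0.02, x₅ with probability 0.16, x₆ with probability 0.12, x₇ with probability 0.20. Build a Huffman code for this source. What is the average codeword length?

Repeatedly combine the two least-probable nodes; the expected code length is the sum of the merged weights.
merge 1/50 + 3/25 → 7/50
merge 7/50 + 3/20 → 29/100
merge 4/25 + 4/25 → 8/25
merge 19/100 + 1/5 → 39/100
merge 29/100 + 8/25 → 61/100
merge 39/100 + 61/100 → 1
L = 7/50 + 29/100 + 8/25 + 39/100 + 61/100 + 1 = 11/4 = 2.75 bits/symbol.

2.75 bits/symbol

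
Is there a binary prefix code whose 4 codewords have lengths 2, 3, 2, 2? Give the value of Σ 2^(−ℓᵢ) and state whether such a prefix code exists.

0.875; yes

With common denominator 2^3 = 8: Σ 2^(−ℓᵢ) = 2/8 + 1/8 + 2/8 + 2/8 = 7/8 = 0.875.
Kraft's inequality requires Σ ≤ 1; here Σ = 0.875 ≤ 1, so such a prefix code exists.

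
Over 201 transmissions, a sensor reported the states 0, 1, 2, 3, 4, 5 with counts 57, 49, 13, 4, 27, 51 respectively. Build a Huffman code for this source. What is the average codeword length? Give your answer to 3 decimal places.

2.303 bits/symbol

Probabilities are the counts divided by 201.
Repeatedly combine the two least-probable nodes; the expected code length is the sum of the merged weights.
merge 4/201 + 13/201 → 17/201
merge 17/201 + 9/67 → 44/201
merge 44/201 + 49/201 → 31/67
merge 17/67 + 19/67 → 36/67
merge 31/67 + 36/67 → 1
L = 17/201 + 44/201 + 31/67 + 36/67 + 1 = 463/201 ≈ 2.303 bits/symbol.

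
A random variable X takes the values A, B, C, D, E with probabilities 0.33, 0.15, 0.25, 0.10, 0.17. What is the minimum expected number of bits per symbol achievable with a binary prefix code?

2.25 bits/symbol

Repeatedly combine the two least-probable nodes; the expected code length is the sum of the merged weights.
merge 1/10 + 3/20 → 1/4
merge 17/100 + 1/4 → 21/50
merge 1/4 + 33/100 → 29/50
merge 21/50 + 29/50 → 1
L = 1/4 + 21/50 + 29/50 + 1 = 9/4 = 2.25 bits/symbol.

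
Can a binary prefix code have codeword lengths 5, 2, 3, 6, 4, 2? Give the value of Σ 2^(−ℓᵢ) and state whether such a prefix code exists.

0.734375; yes

With common denominator 2^6 = 64: Σ 2^(−ℓᵢ) = 2/64 + 16/64 + 8/64 + 1/64 + 4/64 + 16/64 = 47/64 = 0.734375.
Kraft's inequality requires Σ ≤ 1; here Σ = 0.734375 ≤ 1, so such a prefix code exists.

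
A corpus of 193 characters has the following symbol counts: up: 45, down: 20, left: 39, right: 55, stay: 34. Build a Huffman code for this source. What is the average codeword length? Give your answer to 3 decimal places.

2.280 bits/symbol

Probabilities are the counts divided by 193.
Repeatedly combine the two least-probable nodes; the expected code length is the sum of the merged weights.
merge 20/193 + 34/193 → 54/193
merge 39/193 + 45/193 → 84/193
merge 54/193 + 55/193 → 109/193
merge 84/193 + 109/193 → 1
L = 54/193 + 84/193 + 109/193 + 1 = 440/193 ≈ 2.280 bits/symbol.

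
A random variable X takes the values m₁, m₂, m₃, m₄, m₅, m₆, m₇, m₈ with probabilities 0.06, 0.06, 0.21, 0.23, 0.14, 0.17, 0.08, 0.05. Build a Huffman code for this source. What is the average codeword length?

2.81 bits/symbol

Repeatedly combine the two least-probable nodes; the expected code length is the sum of the merged weights.
merge 1/20 + 3/50 → 11/100
merge 3/50 + 2/25 → 7/50
merge 11/100 + 7/50 → 1/4
merge 7/50 + 17/100 → 31/100
merge 21/100 + 23/100 → 11/25
merge 1/4 + 31/100 → 14/25
merge 11/25 + 14/25 → 1
L = 11/100 + 7/50 + 1/4 + 31/100 + 11/25 + 14/25 + 1 = 281/100 = 2.81 bits/symbol.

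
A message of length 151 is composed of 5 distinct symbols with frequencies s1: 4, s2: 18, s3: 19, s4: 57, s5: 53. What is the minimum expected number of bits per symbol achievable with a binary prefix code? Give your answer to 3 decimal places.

2.040 bits/symbol

Probabilities are the counts divided by 151.
Repeatedly combine the two least-probable nodes; the expected code length is the sum of the merged weights.
merge 4/151 + 18/151 → 22/151
merge 19/151 + 22/151 → 41/151
merge 41/151 + 53/151 → 94/151
merge 57/151 + 94/151 → 1
L = 22/151 + 41/151 + 94/151 + 1 = 308/151 ≈ 2.040 bits/symbol.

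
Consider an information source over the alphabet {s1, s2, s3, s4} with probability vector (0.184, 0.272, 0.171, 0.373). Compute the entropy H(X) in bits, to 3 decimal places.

1.927 bits

H = −Σ pᵢ log₂ pᵢ.
−0.184·log₂(0.184) = 0.4494
−0.272·log₂(0.272) = 0.5109
−0.171·log₂(0.171) = 0.4357
−0.373·log₂(0.373) = 0.5307
Sum ≈ 1.9267 → 1.927 bits.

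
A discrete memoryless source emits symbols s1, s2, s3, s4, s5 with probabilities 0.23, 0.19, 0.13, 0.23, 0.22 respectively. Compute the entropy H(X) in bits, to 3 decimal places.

2.294 bits

H = −Σ pᵢ log₂ pᵢ.
−0.23·log₂(0.23) = 0.4877
−0.19·log₂(0.19) = 0.4552
−0.13·log₂(0.13) = 0.3826
−0.23·log₂(0.23) = 0.4877
−0.22·log₂(0.22) = 0.4806
Sum ≈ 2.2938 → 2.294 bits.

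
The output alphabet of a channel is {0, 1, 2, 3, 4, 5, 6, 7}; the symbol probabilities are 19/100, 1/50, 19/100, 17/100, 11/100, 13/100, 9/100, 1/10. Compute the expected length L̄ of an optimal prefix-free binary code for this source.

Repeatedly combine the two least-probable nodes; the expected code length is the sum of the merged weights.
merge 1/50 + 9/100 → 11/100
merge 1/10 + 11/100 → 21/100
merge 11/100 + 13/100 → 6/25
merge 17/100 + 19/100 → 9/25
merge 19/100 + 21/100 → 2/5
merge 6/25 + 9/25 → 3/5
merge 2/5 + 3/5 → 1
L = 11/100 + 21/100 + 6/25 + 9/25 + 2/5 + 3/5 + 1 = 73/25 = 2.92 bits/symbol.

2.92 bits/symbol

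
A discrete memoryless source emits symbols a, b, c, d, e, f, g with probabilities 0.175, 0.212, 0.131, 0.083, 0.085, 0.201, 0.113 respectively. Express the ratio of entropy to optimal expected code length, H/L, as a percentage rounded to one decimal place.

98.7%

Entropy H = −Σ p log₂ p ≈ 2.7197 bits.
Huffman merges: 83/1000+17/200→21/125; 113/1000+131/1000→61/250; 21/125+7/40→343/1000; 201/1000+53/250→413/1000; 61/250+343/1000→587/1000; 413/1000+587/1000→1. L = 551/200 ≈ 2.7550.
Efficiency = H/L = 2.7197/2.7550 = 98.7%.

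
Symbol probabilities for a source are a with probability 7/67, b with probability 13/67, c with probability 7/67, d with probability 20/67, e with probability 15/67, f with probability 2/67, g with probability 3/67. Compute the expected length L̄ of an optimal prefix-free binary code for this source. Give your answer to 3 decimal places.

Repeatedly combine the two least-probable nodes; the expected code length is the sum of the merged weights.
merge 2/67 + 3/67 → 5/67
merge 5/67 + 7/67 → 12/67
merge 7/67 + 12/67 → 19/67
merge 13/67 + 15/67 → 28/67
merge 19/67 + 20/67 → 39/67
merge 28/67 + 39/67 → 1
L = 5/67 + 12/67 + 19/67 + 28/67 + 39/67 + 1 = 170/67 ≈ 2.537 bits/symbol.

2.537 bits/symbol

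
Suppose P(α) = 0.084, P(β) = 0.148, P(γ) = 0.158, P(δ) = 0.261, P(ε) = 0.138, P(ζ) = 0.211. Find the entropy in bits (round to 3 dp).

2.502 bits

H = −Σ pᵢ log₂ pᵢ.
−0.084·log₂(0.084) = 0.3002
−0.148·log₂(0.148) = 0.4079
−0.158·log₂(0.158) = 0.4206
−0.261·log₂(0.261) = 0.5058
−0.138·log₂(0.138) = 0.3943
−0.211·log₂(0.211) = 0.4736
Sum ≈ 2.5024 → 2.502 bits.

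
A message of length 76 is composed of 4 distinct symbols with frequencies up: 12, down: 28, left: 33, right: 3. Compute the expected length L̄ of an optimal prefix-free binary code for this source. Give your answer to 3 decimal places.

Probabilities are the counts divided by 76.
Repeatedly combine the two least-probable nodes; the expected code length is the sum of the merged weights.
merge 3/76 + 3/19 → 15/76
merge 15/76 + 7/19 → 43/76
merge 33/76 + 43/76 → 1
L = 15/76 + 43/76 + 1 = 67/38 ≈ 1.763 bits/symbol.

1.763 bits/symbol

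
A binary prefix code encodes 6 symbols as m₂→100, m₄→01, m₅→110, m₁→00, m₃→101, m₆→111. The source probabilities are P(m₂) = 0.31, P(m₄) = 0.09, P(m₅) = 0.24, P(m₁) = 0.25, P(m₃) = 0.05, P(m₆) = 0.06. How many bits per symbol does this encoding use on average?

2.66 bits/symbol

L̄ = Σ pᵢ·ℓᵢ = 0.31·3 + 0.09·2 + 0.24·3 + 0.25·2 + 0.05·3 + 0.06·3 = 2.66 bits/symbol.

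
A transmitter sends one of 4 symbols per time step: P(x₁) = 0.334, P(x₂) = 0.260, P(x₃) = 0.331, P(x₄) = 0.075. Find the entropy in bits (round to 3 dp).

H = −Σ pᵢ log₂ pᵢ.
−0.334·log₂(0.334) = 0.5284
−0.260·log₂(0.260) = 0.5053
−0.331·log₂(0.331) = 0.5280
−0.075·log₂(0.075) = 0.2803
Sum ≈ 1.8420 → 1.842 bits.

1.842 bits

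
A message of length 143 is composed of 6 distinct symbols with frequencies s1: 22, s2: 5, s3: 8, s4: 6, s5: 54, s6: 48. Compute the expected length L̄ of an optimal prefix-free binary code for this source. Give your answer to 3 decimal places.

Probabilities are the counts divided by 143.
Repeatedly combine the two least-probable nodes; the expected code length is the sum of the merged weights.
merge 5/143 + 6/143 → 1/13
merge 8/143 + 1/13 → 19/143
merge 19/143 + 2/13 → 41/143
merge 41/143 + 48/143 → 89/143
merge 54/143 + 89/143 → 1
L = 1/13 + 19/143 + 41/143 + 89/143 + 1 = 303/143 ≈ 2.119 bits/symbol.

2.119 bits/symbol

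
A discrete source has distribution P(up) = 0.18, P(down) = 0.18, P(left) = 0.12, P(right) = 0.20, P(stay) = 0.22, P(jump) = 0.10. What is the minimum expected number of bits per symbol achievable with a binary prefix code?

Repeatedly combine the two least-probable nodes; the expected code length is the sum of the merged weights.
merge 1/10 + 3/25 → 11/50
merge 9/50 + 9/50 → 9/25
merge 1/5 + 11/50 → 21/50
merge 11/50 + 9/25 → 29/50
merge 21/50 + 29/50 → 1
L = 11/50 + 9/25 + 21/50 + 29/50 + 1 = 129/50 = 2.58 bits/symbol.

2.58 bits/symbol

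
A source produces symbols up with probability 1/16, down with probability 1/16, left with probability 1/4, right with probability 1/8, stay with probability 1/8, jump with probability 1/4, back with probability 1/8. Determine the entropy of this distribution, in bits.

2.625 bits

Each probability is a power of 1/2, so log₂(1/p) is an integer.
H = Σ p·log₂(1/p) = 1/16·4 + 1/16·4 + 1/4·2 + 1/8·3 + 1/8·3 + 1/4·2 + 1/8·3 = 2.625 bits.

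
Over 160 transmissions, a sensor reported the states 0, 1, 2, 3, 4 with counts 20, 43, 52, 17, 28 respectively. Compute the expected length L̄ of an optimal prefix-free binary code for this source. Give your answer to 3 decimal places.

Probabilities are the counts divided by 160.
Repeatedly combine the two least-probable nodes; the expected code length is the sum of the merged weights.
merge 17/160 + 1/8 → 37/160
merge 7/40 + 37/160 → 13/32
merge 43/160 + 13/40 → 19/32
merge 13/32 + 19/32 → 1
L = 37/160 + 13/32 + 19/32 + 1 = 357/160 ≈ 2.231 bits/symbol.

2.231 bits/symbol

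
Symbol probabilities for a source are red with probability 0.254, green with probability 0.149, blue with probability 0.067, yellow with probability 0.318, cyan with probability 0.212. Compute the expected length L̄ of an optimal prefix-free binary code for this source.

Repeatedly combine the two least-probable nodes; the expected code length is the sum of the merged weights.
merge 67/1000 + 149/1000 → 27/125
merge 53/250 + 27/125 → 107/250
merge 127/500 + 159/500 → 143/250
merge 107/250 + 143/250 → 1
L = 27/125 + 107/250 + 143/250 + 1 = 277/125 = 2.216 bits/symbol.

2.216 bits/symbol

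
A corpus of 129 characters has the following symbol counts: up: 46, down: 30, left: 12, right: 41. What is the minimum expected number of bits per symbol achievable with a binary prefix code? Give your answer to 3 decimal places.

1.969 bits/symbol

Probabilities are the counts divided by 129.
Repeatedly combine the two least-probable nodes; the expected code length is the sum of the merged weights.
merge 4/43 + 10/43 → 14/43
merge 41/129 + 14/43 → 83/129
merge 46/129 + 83/129 → 1
L = 14/43 + 83/129 + 1 = 254/129 ≈ 1.969 bits/symbol.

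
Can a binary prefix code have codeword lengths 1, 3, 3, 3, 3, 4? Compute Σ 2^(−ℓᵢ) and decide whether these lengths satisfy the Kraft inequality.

1.0625; no

With common denominator 2^4 = 16: Σ 2^(−ℓᵢ) = 8/16 + 2/16 + 2/16 + 2/16 + 2/16 + 1/16 = 17/16 = 1.0625.
Kraft's inequality requires Σ ≤ 1; here Σ = 1.0625 > 1, so no such prefix code exists.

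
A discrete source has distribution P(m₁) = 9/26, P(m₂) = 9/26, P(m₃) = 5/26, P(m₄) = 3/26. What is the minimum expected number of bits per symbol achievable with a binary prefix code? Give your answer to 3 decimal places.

Repeatedly combine the two least-probable nodes; the expected code length is the sum of the merged weights.
merge 3/26 + 5/26 → 4/13
merge 4/13 + 9/26 → 17/26
merge 9/26 + 17/26 → 1
L = 4/13 + 17/26 + 1 = 51/26 ≈ 1.962 bits/symbol.

1.962 bits/symbol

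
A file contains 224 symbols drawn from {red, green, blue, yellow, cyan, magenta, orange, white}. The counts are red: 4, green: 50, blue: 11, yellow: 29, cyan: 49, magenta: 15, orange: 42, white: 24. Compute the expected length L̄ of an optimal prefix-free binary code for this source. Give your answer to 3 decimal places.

Probabilities are the counts divided by 224.
Repeatedly combine the two least-probable nodes; the expected code length is the sum of the merged weights.
merge 1/56 + 11/224 → 15/224
merge 15/224 + 15/224 → 15/112
merge 3/28 + 29/224 → 53/224
merge 15/112 + 3/16 → 9/28
merge 7/32 + 25/112 → 99/224
merge 53/224 + 9/28 → 125/224
merge 99/224 + 125/224 → 1
L = 15/224 + 15/112 + 53/224 + 9/28 + 99/224 + 125/224 + 1 = 309/112 ≈ 2.759 bits/symbol.

2.759 bits/symbol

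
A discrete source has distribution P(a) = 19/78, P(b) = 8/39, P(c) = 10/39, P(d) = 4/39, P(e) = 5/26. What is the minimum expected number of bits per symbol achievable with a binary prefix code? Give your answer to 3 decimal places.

Repeatedly combine the two least-probable nodes; the expected code length is the sum of the merged weights.
merge 4/39 + 5/26 → 23/78
merge 8/39 + 19/78 → 35/78
merge 10/39 + 23/78 → 43/78
merge 35/78 + 43/78 → 1
L = 23/78 + 35/78 + 43/78 + 1 = 179/78 ≈ 2.295 bits/symbol.

2.295 bits/symbol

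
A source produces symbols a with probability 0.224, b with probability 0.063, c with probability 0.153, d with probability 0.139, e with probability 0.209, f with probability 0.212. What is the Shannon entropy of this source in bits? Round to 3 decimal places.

H = −Σ pᵢ log₂ pᵢ.
−0.224·log₂(0.224) = 0.4835
−0.063·log₂(0.063) = 0.2513
−0.153·log₂(0.153) = 0.4144
−0.139·log₂(0.139) = 0.3957
−0.209·log₂(0.209) = 0.4720
−0.212·log₂(0.212) = 0.4744
Sum ≈ 2.4913 → 2.491 bits.

2.491 bits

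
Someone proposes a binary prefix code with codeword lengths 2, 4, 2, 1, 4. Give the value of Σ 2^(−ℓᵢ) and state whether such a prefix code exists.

1.125; no

With common denominator 2^4 = 16: Σ 2^(−ℓᵢ) = 4/16 + 1/16 + 4/16 + 8/16 + 1/16 = 18/16 = 1.125.
Kraft's inequality requires Σ ≤ 1; here Σ = 1.125 > 1, so no such prefix code exists.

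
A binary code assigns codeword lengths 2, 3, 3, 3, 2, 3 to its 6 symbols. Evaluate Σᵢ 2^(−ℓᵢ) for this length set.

1

With common denominator 2^3 = 8: Σ 2^(−ℓᵢ) = 2/8 + 1/8 + 1/8 + 1/8 + 2/8 + 1/8 = 8/8 = 1.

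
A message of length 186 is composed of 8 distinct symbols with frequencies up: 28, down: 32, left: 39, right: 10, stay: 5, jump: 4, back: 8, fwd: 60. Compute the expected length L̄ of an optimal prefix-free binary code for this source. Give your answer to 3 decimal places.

2.581 bits/symbol

Probabilities are the counts divided by 186.
Repeatedly combine the two least-probable nodes; the expected code length is the sum of the merged weights.
merge 2/93 + 5/186 → 3/62
merge 4/93 + 3/62 → 17/186
merge 5/93 + 17/186 → 9/62
merge 9/62 + 14/93 → 55/186
merge 16/93 + 13/62 → 71/186
merge 55/186 + 10/31 → 115/186
merge 71/186 + 115/186 → 1
L = 3/62 + 17/186 + 9/62 + 55/186 + 71/186 + 115/186 + 1 = 80/31 ≈ 2.581 bits/symbol.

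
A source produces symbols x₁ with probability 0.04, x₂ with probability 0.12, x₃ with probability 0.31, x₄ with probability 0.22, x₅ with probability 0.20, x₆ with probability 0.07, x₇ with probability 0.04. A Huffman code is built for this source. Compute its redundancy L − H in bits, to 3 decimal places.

Entropy H = −Σ p log₂ p ≈ 2.4759 bits.
Huffman merges: 1/25+1/25→2/25; 7/100+2/25→3/20; 3/25+3/20→27/100; 1/5+11/50→21/50; 27/100+31/100→29/50; 21/50+29/50→1. L = 5/2 ≈ 2.5000.
L − H = 2.5000 − 2.4759 = 0.024 bits.

0.024 bits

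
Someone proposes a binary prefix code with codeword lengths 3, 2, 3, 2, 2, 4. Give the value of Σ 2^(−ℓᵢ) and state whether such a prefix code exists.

1.0625; no

With common denominator 2^4 = 16: Σ 2^(−ℓᵢ) = 2/16 + 4/16 + 2/16 + 4/16 + 4/16 + 1/16 = 17/16 = 1.0625.
Kraft's inequality requires Σ ≤ 1; here Σ = 1.0625 > 1, so no such prefix code exists.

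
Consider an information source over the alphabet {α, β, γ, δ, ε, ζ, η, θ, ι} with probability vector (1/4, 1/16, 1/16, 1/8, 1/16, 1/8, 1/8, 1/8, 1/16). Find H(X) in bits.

Each probability is a power of 1/2, so log₂(1/p) is an integer.
H = Σ p·log₂(1/p) = 1/4·2 + 1/16·4 + 1/16·4 + 1/8·3 + 1/16·4 + 1/8·3 + 1/8·3 + 1/8·3 + 1/16·4 = 3 bits.

3 bits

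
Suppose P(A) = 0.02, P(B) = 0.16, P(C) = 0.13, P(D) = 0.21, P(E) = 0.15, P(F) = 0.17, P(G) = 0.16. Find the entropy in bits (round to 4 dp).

H = −Σ pᵢ log₂ pᵢ.
−0.02·log₂(0.02) = 0.1129
−0.16·log₂(0.16) = 0.4230
−0.13·log₂(0.13) = 0.3826
−0.21·log₂(0.21) = 0.4728
−0.15·log₂(0.15) = 0.4105
−0.17·log₂(0.17) = 0.4346
−0.16·log₂(0.16) = 0.4230
Sum ≈ 2.6595 → 2.6595 bits.

2.6595 bits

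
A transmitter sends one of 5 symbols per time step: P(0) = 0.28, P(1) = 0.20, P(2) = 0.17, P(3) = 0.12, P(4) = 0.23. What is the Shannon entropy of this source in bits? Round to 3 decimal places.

H = −Σ pᵢ log₂ pᵢ.
−0.28·log₂(0.28) = 0.5142
−0.20·log₂(0.20) = 0.4644
−0.17·log₂(0.17) = 0.4346
−0.12·log₂(0.12) = 0.3671
−0.23·log₂(0.23) = 0.4877
Sum ≈ 2.2679 → 2.268 bits.

2.268 bits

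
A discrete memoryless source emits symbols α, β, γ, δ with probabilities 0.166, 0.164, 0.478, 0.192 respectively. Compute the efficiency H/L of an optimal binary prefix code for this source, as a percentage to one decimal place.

Entropy H = −Σ p log₂ p ≈ 1.8240 bits.
Huffman merges: 41/250+83/500→33/100; 24/125+33/100→261/500; 239/500+261/500→1. L = 463/250 ≈ 1.8520.
Efficiency = H/L = 1.8240/1.8520 = 98.5%.

98.5%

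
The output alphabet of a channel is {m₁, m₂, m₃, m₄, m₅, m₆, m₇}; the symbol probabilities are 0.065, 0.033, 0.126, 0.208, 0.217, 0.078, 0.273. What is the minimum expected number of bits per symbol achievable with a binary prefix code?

Repeatedly combine the two least-probable nodes; the expected code length is the sum of the merged weights.
merge 33/1000 + 13/200 → 49/500
merge 39/500 + 49/500 → 22/125
merge 63/500 + 22/125 → 151/500
merge 26/125 + 217/1000 → 17/40
merge 273/1000 + 151/500 → 23/40
merge 17/40 + 23/40 → 1
L = 49/500 + 22/125 + 151/500 + 17/40 + 23/40 + 1 = 322/125 = 2.576 bits/symbol.

2.576 bits/symbol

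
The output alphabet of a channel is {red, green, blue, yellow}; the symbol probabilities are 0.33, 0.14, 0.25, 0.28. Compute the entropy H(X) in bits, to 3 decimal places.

H = −Σ pᵢ log₂ pᵢ.
−0.33·log₂(0.33) = 0.5278
−0.14·log₂(0.14) = 0.3971
−0.25·log₂(0.25) = 0.5000
−0.28·log₂(0.28) = 0.5142
Sum ≈ 1.9392 → 1.939 bits.

1.939 bits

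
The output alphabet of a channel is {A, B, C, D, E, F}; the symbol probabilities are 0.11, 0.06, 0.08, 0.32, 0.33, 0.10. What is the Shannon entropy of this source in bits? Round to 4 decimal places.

2.2714 bits

H = −Σ pᵢ log₂ pᵢ.
−0.11·log₂(0.11) = 0.3503
−0.06·log₂(0.06) = 0.2435
−0.08·log₂(0.08) = 0.2915
−0.32·log₂(0.32) = 0.5260
−0.33·log₂(0.33) = 0.5278
−0.10·log₂(0.10) = 0.3322
Sum ≈ 2.2714 → 2.2714 bits.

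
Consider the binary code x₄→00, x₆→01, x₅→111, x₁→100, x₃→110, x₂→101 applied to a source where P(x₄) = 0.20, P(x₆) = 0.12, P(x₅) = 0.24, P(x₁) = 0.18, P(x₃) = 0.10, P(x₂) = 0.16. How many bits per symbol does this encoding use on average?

L̄ = Σ pᵢ·ℓᵢ = 0.20·2 + 0.12·2 + 0.24·3 + 0.18·3 + 0.10·3 + 0.16·3 = 2.68 bits/symbol.

2.68 bits/symbol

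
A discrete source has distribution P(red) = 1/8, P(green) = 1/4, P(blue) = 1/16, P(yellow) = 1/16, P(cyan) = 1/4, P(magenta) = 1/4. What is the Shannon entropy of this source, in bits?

2.375 bits

Each probability is a power of 1/2, so log₂(1/p) is an integer.
H = Σ p·log₂(1/p) = 1/8·3 + 1/4·2 + 1/16·4 + 1/16·4 + 1/4·2 + 1/4·2 = 2.375 bits.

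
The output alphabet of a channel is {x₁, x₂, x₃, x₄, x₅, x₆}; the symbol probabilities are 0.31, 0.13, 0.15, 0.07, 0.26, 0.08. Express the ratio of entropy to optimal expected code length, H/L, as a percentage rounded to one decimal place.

98.0%

Entropy H = −Σ p log₂ p ≈ 2.3823 bits.
Huffman merges: 7/100+2/25→3/20; 13/100+3/20→7/25; 3/20+13/50→41/100; 7/25+31/100→59/100; 41/100+59/100→1. L = 243/100 ≈ 2.4300.
Efficiency = H/L = 2.3823/2.4300 = 98.0%.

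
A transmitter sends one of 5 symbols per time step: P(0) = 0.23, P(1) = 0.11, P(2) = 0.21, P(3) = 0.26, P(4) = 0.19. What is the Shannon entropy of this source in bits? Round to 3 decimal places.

H = −Σ pᵢ log₂ pᵢ.
−0.23·log₂(0.23) = 0.4877
−0.11·log₂(0.11) = 0.3503
−0.21·log₂(0.21) = 0.4728
−0.26·log₂(0.26) = 0.5053
−0.19·log₂(0.19) = 0.4552
Sum ≈ 2.2713 → 2.271 bits.

2.271 bits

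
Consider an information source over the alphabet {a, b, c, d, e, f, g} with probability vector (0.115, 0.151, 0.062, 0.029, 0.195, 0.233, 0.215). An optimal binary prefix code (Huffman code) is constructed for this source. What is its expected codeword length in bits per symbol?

2.643 bits/symbol

Repeatedly combine the two least-probable nodes; the expected code length is the sum of the merged weights.
merge 29/1000 + 31/500 → 91/1000
merge 91/1000 + 23/200 → 103/500
merge 151/1000 + 39/200 → 173/500
merge 103/500 + 43/200 → 421/1000
merge 233/1000 + 173/500 → 579/1000
merge 421/1000 + 579/1000 → 1
L = 91/1000 + 103/500 + 173/500 + 421/1000 + 579/1000 + 1 = 2643/1000 = 2.643 bits/symbol.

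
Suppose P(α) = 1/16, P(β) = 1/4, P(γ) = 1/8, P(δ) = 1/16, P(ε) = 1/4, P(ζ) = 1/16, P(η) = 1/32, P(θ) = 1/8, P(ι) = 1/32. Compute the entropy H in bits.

2.8125 bits

Each probability is a power of 1/2, so log₂(1/p) is an integer.
H = Σ p·log₂(1/p) = 1/16·4 + 1/4·2 + 1/8·3 + 1/16·4 + 1/4·2 + 1/16·4 + 1/32·5 + 1/8·3 + 1/32·5 = 2.8125 bits.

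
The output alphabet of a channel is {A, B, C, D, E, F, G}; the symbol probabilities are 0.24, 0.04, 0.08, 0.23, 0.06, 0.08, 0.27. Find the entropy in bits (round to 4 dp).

H = −Σ pᵢ log₂ pᵢ.
−0.24·log₂(0.24) = 0.4941
−0.04·log₂(0.04) = 0.1858
−0.08·log₂(0.08) = 0.2915
−0.23·log₂(0.23) = 0.4877
−0.06·log₂(0.06) = 0.2435
−0.08·log₂(0.08) = 0.2915
−0.27·log₂(0.27) = 0.5100
Sum ≈ 2.5041 → 2.5041 bits.

2.5041 bits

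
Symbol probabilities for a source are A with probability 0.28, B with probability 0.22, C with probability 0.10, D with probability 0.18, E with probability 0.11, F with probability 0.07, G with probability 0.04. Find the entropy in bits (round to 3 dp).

2.577 bits

H = −Σ pᵢ log₂ pᵢ.
−0.28·log₂(0.28) = 0.5142
−0.22·log₂(0.22) = 0.4806
−0.10·log₂(0.10) = 0.3322
−0.18·log₂(0.18) = 0.4453
−0.11·log₂(0.11) = 0.3503
−0.07·log₂(0.07) = 0.2686
−0.04·log₂(0.04) = 0.1858
Sum ≈ 2.5769 → 2.577 bits.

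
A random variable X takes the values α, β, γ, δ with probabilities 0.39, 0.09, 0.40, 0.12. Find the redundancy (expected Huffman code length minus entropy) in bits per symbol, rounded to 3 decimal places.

Entropy H = −Σ p log₂ p ≈ 1.7383 bits.
Huffman merges: 9/100+3/25→21/100; 21/100+39/100→3/5; 2/5+3/5→1. L = 181/100 ≈ 1.8100.
L − H = 1.8100 − 1.7383 = 0.072 bits.

0.072 bits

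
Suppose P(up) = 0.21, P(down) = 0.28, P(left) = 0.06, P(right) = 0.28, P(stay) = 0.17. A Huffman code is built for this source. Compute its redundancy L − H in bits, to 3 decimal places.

0.051 bits

Entropy H = −Σ p log₂ p ≈ 2.1794 bits.
Huffman merges: 3/50+17/100→23/100; 21/100+23/100→11/25; 7/25+7/25→14/25; 11/25+14/25→1. L = 223/100 ≈ 2.2300.
L − H = 2.2300 − 2.1794 = 0.051 bits.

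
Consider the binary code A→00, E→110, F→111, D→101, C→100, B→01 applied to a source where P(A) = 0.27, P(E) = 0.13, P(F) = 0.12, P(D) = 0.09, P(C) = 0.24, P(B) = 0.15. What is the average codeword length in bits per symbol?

L̄ = Σ pᵢ·ℓᵢ = 0.27·2 + 0.13·3 + 0.12·3 + 0.09·3 + 0.24·3 + 0.15·2 = 2.58 bits/symbol.

2.58 bits/symbol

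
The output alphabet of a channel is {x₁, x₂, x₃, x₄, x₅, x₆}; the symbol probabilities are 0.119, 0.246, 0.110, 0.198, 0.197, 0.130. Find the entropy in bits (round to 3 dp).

H = −Σ pᵢ log₂ pᵢ.
−0.119·log₂(0.119) = 0.3654
−0.246·log₂(0.246) = 0.4977
−0.110·log₂(0.110) = 0.3503
−0.198·log₂(0.198) = 0.4626
−0.197·log₂(0.197) = 0.4617
−0.130·log₂(0.130) = 0.3826
Sum ≈ 2.5204 → 2.520 bits.

2.520 bits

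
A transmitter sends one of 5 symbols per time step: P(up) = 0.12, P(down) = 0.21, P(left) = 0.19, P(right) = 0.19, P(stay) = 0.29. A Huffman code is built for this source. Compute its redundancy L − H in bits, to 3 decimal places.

0.042 bits

Entropy H = −Σ p log₂ p ≈ 2.2682 bits.
Huffman merges: 3/25+19/100→31/100; 19/100+21/100→2/5; 29/100+31/100→3/5; 2/5+3/5→1. L = 231/100 ≈ 2.3100.
L − H = 2.3100 − 2.2682 = 0.042 bits.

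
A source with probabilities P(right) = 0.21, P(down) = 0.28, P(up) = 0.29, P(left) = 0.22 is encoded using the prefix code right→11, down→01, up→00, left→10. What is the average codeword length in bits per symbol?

2 bits/symbol

L̄ = Σ pᵢ·ℓᵢ = 0.21·2 + 0.28·2 + 0.29·2 + 0.22·2 = 2 bits/symbol.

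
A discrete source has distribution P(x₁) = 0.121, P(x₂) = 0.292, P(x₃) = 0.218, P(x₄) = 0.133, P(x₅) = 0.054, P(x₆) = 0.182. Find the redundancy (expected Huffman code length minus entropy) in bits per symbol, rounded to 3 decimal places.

Entropy H = −Σ p log₂ p ≈ 2.4282 bits.
Huffman merges: 27/500+121/1000→7/40; 133/1000+7/40→77/250; 91/500+109/500→2/5; 73/250+77/250→3/5; 2/5+3/5→1. L = 2483/1000 ≈ 2.4830.
L − H = 2.4830 − 2.4282 = 0.055 bits.

0.055 bits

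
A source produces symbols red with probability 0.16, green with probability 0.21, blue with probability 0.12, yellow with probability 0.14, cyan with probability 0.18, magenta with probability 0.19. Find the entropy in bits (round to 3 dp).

H = −Σ pᵢ log₂ pᵢ.
−0.16·log₂(0.16) = 0.4230
−0.21·log₂(0.21) = 0.4728
−0.12·log₂(0.12) = 0.3671
−0.14·log₂(0.14) = 0.3971
−0.18·log₂(0.18) = 0.4453
−0.19·log₂(0.19) = 0.4552
Sum ≈ 2.5606 → 2.561 bits.

2.561 bits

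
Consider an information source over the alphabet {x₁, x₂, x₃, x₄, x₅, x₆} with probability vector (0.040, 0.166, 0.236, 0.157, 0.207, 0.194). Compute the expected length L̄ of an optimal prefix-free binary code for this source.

2.557 bits/symbol

Repeatedly combine the two least-probable nodes; the expected code length is the sum of the merged weights.
merge 1/25 + 157/1000 → 197/1000
merge 83/500 + 97/500 → 9/25
merge 197/1000 + 207/1000 → 101/250
merge 59/250 + 9/25 → 149/250
merge 101/250 + 149/250 → 1
L = 197/1000 + 9/25 + 101/250 + 149/250 + 1 = 2557/1000 = 2.557 bits/symbol.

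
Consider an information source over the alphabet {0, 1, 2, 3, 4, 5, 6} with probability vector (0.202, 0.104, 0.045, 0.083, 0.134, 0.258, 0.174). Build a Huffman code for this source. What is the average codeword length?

Repeatedly combine the two least-probable nodes; the expected code length is the sum of the merged weights.
merge 9/200 + 83/1000 → 16/125
merge 13/125 + 16/125 → 29/125
merge 67/500 + 87/500 → 77/250
merge 101/500 + 29/125 → 217/500
merge 129/500 + 77/250 → 283/500
merge 217/500 + 283/500 → 1
L = 16/125 + 29/125 + 77/250 + 217/500 + 283/500 + 1 = 667/250 = 2.668 bits/symbol.

2.668 bits/symbol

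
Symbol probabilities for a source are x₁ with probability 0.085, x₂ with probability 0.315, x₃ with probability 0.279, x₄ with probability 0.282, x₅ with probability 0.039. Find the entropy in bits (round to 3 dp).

H = −Σ pᵢ log₂ pᵢ.
−0.085·log₂(0.085) = 0.3023
−0.315·log₂(0.315) = 0.5250
−0.279·log₂(0.279) = 0.5138
−0.282·log₂(0.282) = 0.5150
−0.039·log₂(0.039) = 0.1825
Sum ≈ 2.0386 → 2.039 bits.

2.039 bits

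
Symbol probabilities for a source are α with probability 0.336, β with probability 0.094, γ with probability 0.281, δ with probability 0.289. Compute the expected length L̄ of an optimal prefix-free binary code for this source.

2 bits/symbol

Repeatedly combine the two least-probable nodes; the expected code length is the sum of the merged weights.
merge 47/500 + 281/1000 → 3/8
merge 289/1000 + 42/125 → 5/8
merge 3/8 + 5/8 → 1
L = 3/8 + 5/8 + 1 = 2 bits/symbol.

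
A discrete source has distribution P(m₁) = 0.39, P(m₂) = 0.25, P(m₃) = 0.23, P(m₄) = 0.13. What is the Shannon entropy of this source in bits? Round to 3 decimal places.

1.900 bits

H = −Σ pᵢ log₂ pᵢ.
−0.39·log₂(0.39) = 0.5298
−0.25·log₂(0.25) = 0.5000
−0.23·log₂(0.23) = 0.4877
−0.13·log₂(0.13) = 0.3826
Sum ≈ 1.9001 → 1.900 bits.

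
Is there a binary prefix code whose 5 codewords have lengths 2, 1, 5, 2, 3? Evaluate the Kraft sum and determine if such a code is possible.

1.15625; no

With common denominator 2^5 = 32: Σ 2^(−ℓᵢ) = 8/32 + 16/32 + 1/32 + 8/32 + 4/32 = 37/32 = 1.15625.
Kraft's inequality requires Σ ≤ 1; here Σ = 1.15625 > 1, so no such prefix code exists.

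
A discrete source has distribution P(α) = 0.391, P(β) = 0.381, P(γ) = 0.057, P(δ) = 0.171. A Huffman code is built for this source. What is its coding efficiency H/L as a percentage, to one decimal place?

94.3%

Entropy H = −Σ p log₂ p ≈ 1.7314 bits.
Huffman merges: 57/1000+171/1000→57/250; 57/250+381/1000→609/1000; 391/1000+609/1000→1. L = 1837/1000 ≈ 1.8370.
Efficiency = H/L = 1.7314/1.8370 = 94.3%.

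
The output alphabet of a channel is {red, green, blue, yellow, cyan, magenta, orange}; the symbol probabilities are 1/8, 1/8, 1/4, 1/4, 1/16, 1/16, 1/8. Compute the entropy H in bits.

2.625 bits

Each probability is a power of 1/2, so log₂(1/p) is an integer.
H = Σ p·log₂(1/p) = 1/8·3 + 1/8·3 + 1/4·2 + 1/4·2 + 1/16·4 + 1/16·4 + 1/8·3 = 2.625 bits.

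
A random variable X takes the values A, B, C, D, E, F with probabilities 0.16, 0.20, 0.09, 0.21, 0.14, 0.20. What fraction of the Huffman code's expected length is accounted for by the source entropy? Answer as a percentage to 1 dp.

97.9%

Entropy H = −Σ p log₂ p ≈ 2.5344 bits.
Huffman merges: 9/100+7/50→23/100; 4/25+1/5→9/25; 1/5+21/100→41/100; 23/100+9/25→59/100; 41/100+59/100→1. L = 259/100 ≈ 2.5900.
Efficiency = H/L = 2.5344/2.5900 = 97.9%.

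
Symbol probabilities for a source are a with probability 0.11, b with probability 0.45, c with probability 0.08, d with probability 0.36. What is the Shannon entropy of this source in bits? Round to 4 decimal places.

1.6908 bits

H = −Σ pᵢ log₂ pᵢ.
−0.11·log₂(0.11) = 0.3503
−0.45·log₂(0.45) = 0.5184
−0.08·log₂(0.08) = 0.2915
−0.36·log₂(0.36) = 0.5306
Sum ≈ 1.6908 → 1.6908 bits.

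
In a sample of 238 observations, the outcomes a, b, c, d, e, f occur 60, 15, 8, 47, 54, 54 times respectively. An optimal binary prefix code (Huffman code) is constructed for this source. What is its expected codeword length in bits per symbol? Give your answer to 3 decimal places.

2.391 bits/symbol

Probabilities are the counts divided by 238.
Repeatedly combine the two least-probable nodes; the expected code length is the sum of the merged weights.
merge 4/119 + 15/238 → 23/238
merge 23/238 + 47/238 → 5/17
merge 27/119 + 27/119 → 54/119
merge 30/119 + 5/17 → 65/119
merge 54/119 + 65/119 → 1
L = 23/238 + 5/17 + 54/119 + 65/119 + 1 = 569/238 ≈ 2.391 bits/symbol.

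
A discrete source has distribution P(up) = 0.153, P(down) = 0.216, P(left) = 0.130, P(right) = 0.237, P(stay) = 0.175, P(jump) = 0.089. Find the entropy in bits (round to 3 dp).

H = −Σ pᵢ log₂ pᵢ.
−0.153·log₂(0.153) = 0.4144
−0.216·log₂(0.216) = 0.4776
−0.130·log₂(0.130) = 0.3826
−0.237·log₂(0.237) = 0.4923
−0.175·log₂(0.175) = 0.4401
−0.089·log₂(0.089) = 0.3106
Sum ≈ 2.5175 → 2.518 bits.

2.518 bits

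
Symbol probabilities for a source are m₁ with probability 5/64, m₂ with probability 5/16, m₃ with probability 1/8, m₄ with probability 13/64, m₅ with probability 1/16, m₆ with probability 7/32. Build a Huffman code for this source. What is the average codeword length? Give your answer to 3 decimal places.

Repeatedly combine the two least-probable nodes; the expected code length is the sum of the merged weights.
merge 1/16 + 5/64 → 9/64
merge 1/8 + 9/64 → 17/64
merge 13/64 + 7/32 → 27/64
merge 17/64 + 5/16 → 37/64
merge 27/64 + 37/64 → 1
L = 9/64 + 17/64 + 27/64 + 37/64 + 1 = 77/32 ≈ 2.406 bits/symbol.

2.406 bits/symbol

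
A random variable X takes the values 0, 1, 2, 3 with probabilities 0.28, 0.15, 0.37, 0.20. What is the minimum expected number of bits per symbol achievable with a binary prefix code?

Repeatedly combine the two least-probable nodes; the expected code length is the sum of the merged weights.
merge 3/20 + 1/5 → 7/20
merge 7/25 + 7/20 → 63/100
merge 37/100 + 63/100 → 1
L = 7/20 + 63/100 + 1 = 99/50 = 1.98 bits/symbol.

1.98 bits/symbol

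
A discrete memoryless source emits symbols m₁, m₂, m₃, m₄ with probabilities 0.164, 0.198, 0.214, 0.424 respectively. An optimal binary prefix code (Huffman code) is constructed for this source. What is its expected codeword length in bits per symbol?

Repeatedly combine the two least-probable nodes; the expected code length is the sum of the merged weights.
merge 41/250 + 99/500 → 181/500
merge 107/500 + 181/500 → 72/125
merge 53/125 + 72/125 → 1
L = 181/500 + 72/125 + 1 = 969/500 = 1.938 bits/symbol.

1.938 bits/symbol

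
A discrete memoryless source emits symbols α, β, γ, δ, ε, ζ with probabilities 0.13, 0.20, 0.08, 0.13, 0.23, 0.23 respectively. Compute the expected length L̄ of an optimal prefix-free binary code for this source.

2.54 bits/symbol

Repeatedly combine the two least-probable nodes; the expected code length is the sum of the merged weights.
merge 2/25 + 13/100 → 21/100
merge 13/100 + 1/5 → 33/100
merge 21/100 + 23/100 → 11/25
merge 23/100 + 33/100 → 14/25
merge 11/25 + 14/25 → 1
L = 21/100 + 33/100 + 11/25 + 14/25 + 1 = 127/50 = 2.54 bits/symbol.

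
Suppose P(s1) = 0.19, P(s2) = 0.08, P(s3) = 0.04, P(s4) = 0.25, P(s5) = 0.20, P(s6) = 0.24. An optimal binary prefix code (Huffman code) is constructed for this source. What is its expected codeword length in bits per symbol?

2.43 bits/symbol

Repeatedly combine the two least-probable nodes; the expected code length is the sum of the merged weights.
merge 1/25 + 2/25 → 3/25
merge 3/25 + 19/100 → 31/100
merge 1/5 + 6/25 → 11/25
merge 1/4 + 31/100 → 14/25
merge 11/25 + 14/25 → 1
L = 3/25 + 31/100 + 11/25 + 14/25 + 1 = 243/100 = 2.43 bits/symbol.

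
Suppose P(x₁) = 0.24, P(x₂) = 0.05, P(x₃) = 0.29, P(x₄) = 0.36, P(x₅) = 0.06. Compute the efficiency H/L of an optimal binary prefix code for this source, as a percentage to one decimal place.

95.3%

Entropy H = −Σ p log₂ p ≈ 2.0023 bits.
Huffman merges: 1/20+3/50→11/100; 11/100+6/25→7/20; 29/100+7/20→16/25; 9/25+16/25→1. L = 21/10 ≈ 2.1000.
Efficiency = H/L = 2.0023/2.1000 = 95.3%.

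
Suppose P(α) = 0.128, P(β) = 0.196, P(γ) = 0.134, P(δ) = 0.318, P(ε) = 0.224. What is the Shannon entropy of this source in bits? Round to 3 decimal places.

H = −Σ pᵢ log₂ pᵢ.
−0.128·log₂(0.128) = 0.3796
−0.196·log₂(0.196) = 0.4608
−0.134·log₂(0.134) = 0.3886
−0.318·log₂(0.318) = 0.5256
−0.224·log₂(0.224) = 0.4835
Sum ≈ 2.2381 → 2.238 bits.

2.238 bits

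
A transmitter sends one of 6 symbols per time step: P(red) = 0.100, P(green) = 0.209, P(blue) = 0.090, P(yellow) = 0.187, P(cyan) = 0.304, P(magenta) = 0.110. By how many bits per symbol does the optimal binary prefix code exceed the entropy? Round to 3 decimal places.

Entropy H = −Σ p log₂ p ≈ 2.4417 bits.
Huffman merges: 9/100+1/10→19/100; 11/100+187/1000→297/1000; 19/100+209/1000→399/1000; 297/1000+38/125→601/1000; 399/1000+601/1000→1. L = 2487/1000 ≈ 2.4870.
L − H = 2.4870 − 2.4417 = 0.045 bits.

0.045 bits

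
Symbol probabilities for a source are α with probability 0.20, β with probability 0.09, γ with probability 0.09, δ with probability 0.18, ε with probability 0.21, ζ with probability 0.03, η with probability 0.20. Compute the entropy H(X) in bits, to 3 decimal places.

2.624 bits

H = −Σ pᵢ log₂ pᵢ.
−0.20·log₂(0.20) = 0.4644
−0.09·log₂(0.09) = 0.3127
−0.09·log₂(0.09) = 0.3127
−0.18·log₂(0.18) = 0.4453
−0.21·log₂(0.21) = 0.4728
−0.03·log₂(0.03) = 0.1518
−0.20·log₂(0.20) = 0.4644
Sum ≈ 2.6240 → 2.624 bits.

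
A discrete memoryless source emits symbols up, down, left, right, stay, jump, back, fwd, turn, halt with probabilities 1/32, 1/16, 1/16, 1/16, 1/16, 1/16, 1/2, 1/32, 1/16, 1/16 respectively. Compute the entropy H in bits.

2.5625 bits

Each probability is a power of 1/2, so log₂(1/p) is an integer.
H = Σ p·log₂(1/p) = 1/32·5 + 1/16·4 + 1/16·4 + 1/16·4 + 1/16·4 + 1/16·4 + 1/2·1 + 1/32·5 + 1/16·4 + 1/16·4 = 2.5625 bits.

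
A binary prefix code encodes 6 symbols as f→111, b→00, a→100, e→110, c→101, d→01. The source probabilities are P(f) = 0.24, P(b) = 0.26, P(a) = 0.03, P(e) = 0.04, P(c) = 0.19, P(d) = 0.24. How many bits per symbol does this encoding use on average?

L̄ = Σ pᵢ·ℓᵢ = 0.24·3 + 0.26·2 + 0.03·3 + 0.04·3 + 0.19·3 + 0.24·2 = 2.5 bits/symbol.

2.5 bits/symbol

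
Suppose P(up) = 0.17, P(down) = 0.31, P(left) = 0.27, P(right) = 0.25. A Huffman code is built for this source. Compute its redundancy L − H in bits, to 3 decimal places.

Entropy H = −Σ p log₂ p ≈ 1.9684 bits.
Huffman merges: 17/100+1/4→21/50; 27/100+31/100→29/50; 21/50+29/50→1. L = 2 ≈ 2.0000.
L − H = 2.0000 − 1.9684 = 0.032 bits.

0.032 bits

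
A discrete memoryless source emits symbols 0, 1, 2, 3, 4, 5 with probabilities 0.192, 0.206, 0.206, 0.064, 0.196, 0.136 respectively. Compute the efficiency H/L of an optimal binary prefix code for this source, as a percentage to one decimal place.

Entropy H = −Σ p log₂ p ≈ 2.5023 bits.
Huffman merges: 8/125+17/125→1/5; 24/125+49/250→97/250; 1/5+103/500→203/500; 103/500+97/250→297/500; 203/500+297/500→1. L = 647/250 ≈ 2.5880.
Efficiency = H/L = 2.5023/2.5880 = 96.7%.

96.7%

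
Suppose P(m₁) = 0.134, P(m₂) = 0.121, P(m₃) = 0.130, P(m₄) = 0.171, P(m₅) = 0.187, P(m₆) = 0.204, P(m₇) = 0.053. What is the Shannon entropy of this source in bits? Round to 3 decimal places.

H = −Σ pᵢ log₂ pᵢ.
−0.134·log₂(0.134) = 0.3886
−0.121·log₂(0.121) = 0.3687
−0.130·log₂(0.130) = 0.3826
−0.171·log₂(0.171) = 0.4357
−0.187·log₂(0.187) = 0.4523
−0.204·log₂(0.204) = 0.4678
−0.053·log₂(0.053) = 0.2246
Sum ≈ 2.7204 → 2.720 bits.

2.720 bits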